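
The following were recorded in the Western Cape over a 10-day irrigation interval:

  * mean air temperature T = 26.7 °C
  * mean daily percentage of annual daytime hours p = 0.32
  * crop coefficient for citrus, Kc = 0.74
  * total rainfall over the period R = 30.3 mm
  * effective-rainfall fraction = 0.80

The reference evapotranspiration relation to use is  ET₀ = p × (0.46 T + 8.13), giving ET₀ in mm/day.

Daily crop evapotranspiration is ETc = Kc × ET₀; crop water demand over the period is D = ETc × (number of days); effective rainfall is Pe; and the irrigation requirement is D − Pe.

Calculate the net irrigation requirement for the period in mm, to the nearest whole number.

ET₀ = 0.32 × (0.46 × 26.7 + 8.13) = 0.32 × 20.412 = 6.5318 mm/d
ETc = Kc × ET₀ = 0.74 × 6.5318 = 4.8335 mm/d
Crop demand D = ETc × 10 d = 4.8335 × 10 = 48.335 mm
Pe = 0.80 × 30.3 = 24.240 mm
D − Pe = 48.335 − 24.240 = 24.095 mm

24 mm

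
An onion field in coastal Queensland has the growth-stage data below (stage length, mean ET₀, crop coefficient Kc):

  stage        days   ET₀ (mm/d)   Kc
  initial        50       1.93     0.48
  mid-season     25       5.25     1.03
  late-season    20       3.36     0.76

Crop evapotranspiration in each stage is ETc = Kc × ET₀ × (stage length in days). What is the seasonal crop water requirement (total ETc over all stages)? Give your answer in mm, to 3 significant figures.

233 mm

initial: 0.48 × 1.93 × 50 = 46.32 mm
mid-season: 1.03 × 5.25 × 25 = 135.19 mm
late-season: 0.76 × 3.36 × 20 = 51.07 mm
Seasonal total = 232.58 mm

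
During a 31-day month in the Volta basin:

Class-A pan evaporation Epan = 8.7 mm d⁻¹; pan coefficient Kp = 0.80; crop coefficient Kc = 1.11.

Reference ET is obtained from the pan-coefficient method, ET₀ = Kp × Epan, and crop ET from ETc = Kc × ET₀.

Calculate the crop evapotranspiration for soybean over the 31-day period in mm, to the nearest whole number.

ET₀ = 0.80 × 8.7 = 6.9600 mm/d
ETc = Kc × ET₀ = 1.11 × 6.9600 = 7.7256 mm/d
Over 31 days: 7.7256 × 31 = 239.494 mm

239 mm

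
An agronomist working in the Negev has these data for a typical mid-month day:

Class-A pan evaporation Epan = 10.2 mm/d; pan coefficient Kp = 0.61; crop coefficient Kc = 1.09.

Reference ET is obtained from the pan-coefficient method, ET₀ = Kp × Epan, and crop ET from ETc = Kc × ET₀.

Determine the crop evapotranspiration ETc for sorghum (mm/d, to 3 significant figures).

ET₀ = 0.61 × 10.2 = 6.2220 mm/d
ETc = Kc × ET₀ = 1.09 × 6.2220 = 6.7820 mm/d

6.78 mm/d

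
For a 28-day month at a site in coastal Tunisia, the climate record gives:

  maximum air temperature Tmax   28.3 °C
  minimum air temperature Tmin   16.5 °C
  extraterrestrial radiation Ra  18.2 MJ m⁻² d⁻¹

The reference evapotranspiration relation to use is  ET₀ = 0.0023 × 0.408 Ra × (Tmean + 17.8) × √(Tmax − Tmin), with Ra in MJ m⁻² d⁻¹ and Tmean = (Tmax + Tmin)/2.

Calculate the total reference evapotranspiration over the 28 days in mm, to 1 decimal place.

Tmean = (28.3 + 16.5)/2 = 22.40 °C
0.408 Ra = 0.408 × 18.2 = 7.4256 mm/d equivalent
ET₀ = 0.0023 × 7.4256 × (22.40 + 17.8) × √11.8 = 0.0023 × 7.4256 × 40.20 × 3.4351 = 2.3584 mm/d
Over 28 days: 2.3584 × 28 = 66.035 mm

66.0 mm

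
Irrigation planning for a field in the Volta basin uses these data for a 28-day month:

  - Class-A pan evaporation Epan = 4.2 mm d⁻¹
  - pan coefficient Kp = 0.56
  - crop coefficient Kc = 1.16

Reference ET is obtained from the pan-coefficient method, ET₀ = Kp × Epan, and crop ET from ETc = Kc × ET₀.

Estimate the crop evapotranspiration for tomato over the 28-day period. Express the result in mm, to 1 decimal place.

ET₀ = 0.56 × 4.2 = 2.3520 mm/d
ETc = Kc × ET₀ = 1.16 × 2.3520 = 2.7283 mm/d
Over 28 days: 2.7283 × 28 = 76.392 mm

76.4 mm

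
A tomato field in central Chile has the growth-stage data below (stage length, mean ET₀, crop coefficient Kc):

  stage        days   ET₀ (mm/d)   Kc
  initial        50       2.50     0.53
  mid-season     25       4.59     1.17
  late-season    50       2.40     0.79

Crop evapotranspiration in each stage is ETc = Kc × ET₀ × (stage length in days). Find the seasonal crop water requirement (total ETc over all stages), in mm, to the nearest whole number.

295 mm

initial: 0.53 × 2.50 × 50 = 66.25 mm
mid-season: 1.17 × 4.59 × 25 = 134.26 mm
late-season: 0.79 × 2.40 × 50 = 94.80 mm
Seasonal total = 295.31 mm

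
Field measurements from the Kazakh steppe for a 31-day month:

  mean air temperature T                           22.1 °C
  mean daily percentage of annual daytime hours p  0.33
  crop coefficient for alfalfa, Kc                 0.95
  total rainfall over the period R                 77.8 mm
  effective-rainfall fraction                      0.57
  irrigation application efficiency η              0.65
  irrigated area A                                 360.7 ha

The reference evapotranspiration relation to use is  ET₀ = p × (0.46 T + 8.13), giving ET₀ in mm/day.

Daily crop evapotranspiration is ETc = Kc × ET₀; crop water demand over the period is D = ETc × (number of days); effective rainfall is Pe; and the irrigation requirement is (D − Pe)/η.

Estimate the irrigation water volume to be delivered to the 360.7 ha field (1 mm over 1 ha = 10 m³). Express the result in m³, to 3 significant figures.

741000 m³

ET₀ = 0.33 × (0.46 × 22.1 + 8.13) = 0.33 × 18.296 = 6.0377 mm/d
ETc = Kc × ET₀ = 0.95 × 6.0377 = 5.7358 mm/d
Crop demand D = ETc × 31 d = 5.7358 × 31 = 177.810 mm
Pe = 0.57 × 77.8 = 44.346 mm
D − Pe = 177.810 − 44.346 = 133.464 mm
Gross irrigation = 133.464 / 0.65 = 205.329 mm
Volume = 205.329 mm × 360.7 ha × 10 = 740621.7 m³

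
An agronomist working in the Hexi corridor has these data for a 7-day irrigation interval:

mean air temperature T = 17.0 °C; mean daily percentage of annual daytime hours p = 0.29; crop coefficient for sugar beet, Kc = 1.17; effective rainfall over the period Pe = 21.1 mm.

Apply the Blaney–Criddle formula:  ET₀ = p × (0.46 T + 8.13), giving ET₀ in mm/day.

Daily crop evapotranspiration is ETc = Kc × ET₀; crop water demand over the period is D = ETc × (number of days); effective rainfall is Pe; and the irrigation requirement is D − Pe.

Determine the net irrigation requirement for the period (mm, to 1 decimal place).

16.8 mm

ET₀ = 0.29 × (0.46 × 17.0 + 8.13) = 0.29 × 15.950 = 4.6255 mm/d
ETc = Kc × ET₀ = 1.17 × 4.6255 = 5.4118 mm/d
Crop demand D = ETc × 7 d = 5.4118 × 7 = 37.883 mm
D − Pe = 37.883 − 21.1 = 16.783 mm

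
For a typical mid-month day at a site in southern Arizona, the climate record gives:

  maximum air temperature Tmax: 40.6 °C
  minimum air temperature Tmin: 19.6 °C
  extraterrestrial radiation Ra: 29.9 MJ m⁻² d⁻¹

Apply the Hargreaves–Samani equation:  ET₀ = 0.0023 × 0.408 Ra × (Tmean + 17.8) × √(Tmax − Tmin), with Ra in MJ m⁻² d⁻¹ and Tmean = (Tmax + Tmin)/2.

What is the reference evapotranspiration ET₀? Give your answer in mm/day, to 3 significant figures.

Tmean = (40.6 + 19.6)/2 = 30.10 °C
0.408 Ra = 0.408 × 29.9 = 12.1992 mm/d equivalent
ET₀ = 0.0023 × 12.1992 × (30.10 + 17.8) × √21.0 = 0.0023 × 12.1992 × 47.90 × 4.5826 = 6.1589 mm/d

6.16 mm/day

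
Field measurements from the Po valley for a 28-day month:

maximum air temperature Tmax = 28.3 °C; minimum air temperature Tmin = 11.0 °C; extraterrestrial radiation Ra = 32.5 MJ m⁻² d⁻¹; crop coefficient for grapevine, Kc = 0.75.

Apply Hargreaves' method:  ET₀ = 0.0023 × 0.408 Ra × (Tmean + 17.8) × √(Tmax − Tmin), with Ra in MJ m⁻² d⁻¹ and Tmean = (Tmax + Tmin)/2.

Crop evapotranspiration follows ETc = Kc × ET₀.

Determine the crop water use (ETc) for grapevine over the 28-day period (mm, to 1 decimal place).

99.8 mm

Tmean = (28.3 + 11.0)/2 = 19.65 °C
0.408 Ra = 0.408 × 32.5 = 13.2600 mm/d equivalent
ET₀ = 0.0023 × 13.2600 × (19.65 + 17.8) × √17.3 = 0.0023 × 13.2600 × 37.45 × 4.1593 = 4.7505 mm/d
ETc = Kc × ET₀ = 0.75 × 4.7505 = 3.5629 mm/d
Over 28 days: 3.5629 × 28 = 99.761 mm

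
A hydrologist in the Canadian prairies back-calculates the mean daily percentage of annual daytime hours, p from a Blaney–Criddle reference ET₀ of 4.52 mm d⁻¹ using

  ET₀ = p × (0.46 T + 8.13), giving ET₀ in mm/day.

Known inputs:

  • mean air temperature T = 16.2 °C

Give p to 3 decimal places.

0.290

p = ET₀ / (0.46 T + 8.13) = 4.52 / (0.46 × 16.2 + 8.13) = 4.52 / 15.582 = 0.2901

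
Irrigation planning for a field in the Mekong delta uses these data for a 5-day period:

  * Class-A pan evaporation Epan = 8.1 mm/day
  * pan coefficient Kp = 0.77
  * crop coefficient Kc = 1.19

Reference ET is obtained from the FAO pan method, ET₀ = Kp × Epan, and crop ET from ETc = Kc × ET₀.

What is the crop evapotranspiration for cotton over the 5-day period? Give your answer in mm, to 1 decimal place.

ET₀ = 0.77 × 8.1 = 6.2370 mm/d
ETc = Kc × ET₀ = 1.19 × 6.2370 = 7.4220 mm/d
Over 5 days: 7.4220 × 5 = 37.110 mm

37.1 mm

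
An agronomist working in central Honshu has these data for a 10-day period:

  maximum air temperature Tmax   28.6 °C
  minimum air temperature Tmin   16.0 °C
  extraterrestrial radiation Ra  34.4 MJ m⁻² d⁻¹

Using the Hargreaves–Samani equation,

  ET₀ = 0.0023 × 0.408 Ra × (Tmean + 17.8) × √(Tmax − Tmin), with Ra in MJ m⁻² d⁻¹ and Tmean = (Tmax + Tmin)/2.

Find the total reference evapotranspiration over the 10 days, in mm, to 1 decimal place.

Tmean = (28.6 + 16.0)/2 = 22.30 °C
0.408 Ra = 0.408 × 34.4 = 14.0352 mm/d equivalent
ET₀ = 0.0023 × 14.0352 × (22.30 + 17.8) × √12.6 = 0.0023 × 14.0352 × 40.10 × 3.5496 = 4.5948 mm/d
Over 10 days: 4.5948 × 10 = 45.948 mm

45.9 mm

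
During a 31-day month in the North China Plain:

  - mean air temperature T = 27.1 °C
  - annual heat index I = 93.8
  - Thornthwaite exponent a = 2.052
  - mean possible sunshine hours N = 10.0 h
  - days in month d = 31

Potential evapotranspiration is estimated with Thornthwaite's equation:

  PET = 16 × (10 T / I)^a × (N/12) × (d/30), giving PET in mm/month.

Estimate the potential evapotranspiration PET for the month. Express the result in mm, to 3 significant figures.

10T/I = 10 × 27.1 / 93.8 = 2.8891
(10T/I)^a = 2.8891^2.052 = 8.8203
Uncorrected PET = 16 × 8.8203 = 141.125 mm
Correction = (N/12)(d/30) = (10.0/12)(31/30) = 0.8611
PET = 141.125 × 0.8611 = 121.523 mm/month

122 mm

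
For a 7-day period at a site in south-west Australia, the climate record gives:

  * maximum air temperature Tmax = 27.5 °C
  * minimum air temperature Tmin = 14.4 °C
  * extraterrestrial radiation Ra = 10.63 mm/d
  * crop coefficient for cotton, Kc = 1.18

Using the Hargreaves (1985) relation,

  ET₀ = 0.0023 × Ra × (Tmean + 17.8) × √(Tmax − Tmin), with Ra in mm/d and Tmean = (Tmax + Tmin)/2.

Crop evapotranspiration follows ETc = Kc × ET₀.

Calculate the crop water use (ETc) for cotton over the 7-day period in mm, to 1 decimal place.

28.3 mm

Tmean = (27.5 + 14.4)/2 = 20.95 °C
ET₀ = 0.0023 × 10.63 × (20.95 + 17.8) × √13.1 = 0.0023 × 10.63 × 38.75 × 3.6194 = 3.4290 mm/d
ETc = Kc × ET₀ = 1.18 × 3.4290 = 4.0462 mm/d
Over 7 days: 4.0462 × 7 = 28.323 mm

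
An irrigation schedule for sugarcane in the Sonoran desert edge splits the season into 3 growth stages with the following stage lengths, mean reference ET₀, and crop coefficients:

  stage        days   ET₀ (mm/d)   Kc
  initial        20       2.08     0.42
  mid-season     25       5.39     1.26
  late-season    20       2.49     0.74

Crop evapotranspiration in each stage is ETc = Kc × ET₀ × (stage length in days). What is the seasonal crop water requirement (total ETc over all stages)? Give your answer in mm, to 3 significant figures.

224 mm

initial: 0.42 × 2.08 × 20 = 17.47 mm
mid-season: 1.26 × 5.39 × 25 = 169.79 mm
late-season: 0.74 × 2.49 × 20 = 36.85 mm
Seasonal total = 224.11 mm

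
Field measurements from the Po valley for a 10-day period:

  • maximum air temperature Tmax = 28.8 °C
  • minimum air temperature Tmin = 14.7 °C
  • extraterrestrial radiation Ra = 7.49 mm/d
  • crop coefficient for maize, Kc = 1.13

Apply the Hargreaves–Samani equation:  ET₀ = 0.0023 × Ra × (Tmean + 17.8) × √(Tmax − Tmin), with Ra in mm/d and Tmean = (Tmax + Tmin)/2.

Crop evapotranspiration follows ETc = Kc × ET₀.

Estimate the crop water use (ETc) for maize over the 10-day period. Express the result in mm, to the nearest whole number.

Tmean = (28.8 + 14.7)/2 = 21.75 °C
ET₀ = 0.0023 × 7.49 × (21.75 + 17.8) × √14.1 = 0.0023 × 7.49 × 39.55 × 3.7550 = 2.5584 mm/d
ETc = Kc × ET₀ = 1.13 × 2.5584 = 2.8910 mm/d
Over 10 days: 2.8910 × 10 = 28.910 mm

29 mm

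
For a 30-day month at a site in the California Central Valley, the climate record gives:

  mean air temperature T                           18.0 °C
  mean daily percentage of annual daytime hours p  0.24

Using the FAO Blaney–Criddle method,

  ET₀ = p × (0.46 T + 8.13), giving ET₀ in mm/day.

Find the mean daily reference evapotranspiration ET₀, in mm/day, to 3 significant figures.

3.94 mm/day

ET₀ = 0.24 × (0.46 × 18.0 + 8.13) = 0.24 × 16.410 = 3.9384 mm/d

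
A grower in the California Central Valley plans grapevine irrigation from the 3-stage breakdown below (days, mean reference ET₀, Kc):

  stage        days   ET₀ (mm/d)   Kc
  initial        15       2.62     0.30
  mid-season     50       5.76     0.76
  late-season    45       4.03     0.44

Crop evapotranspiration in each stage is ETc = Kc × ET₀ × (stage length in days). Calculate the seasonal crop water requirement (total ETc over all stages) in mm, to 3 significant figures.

initial: 0.30 × 2.62 × 15 = 11.79 mm
mid-season: 0.76 × 5.76 × 50 = 218.88 mm
late-season: 0.44 × 4.03 × 45 = 79.79 mm
Seasonal total = 310.46 mm

310 mm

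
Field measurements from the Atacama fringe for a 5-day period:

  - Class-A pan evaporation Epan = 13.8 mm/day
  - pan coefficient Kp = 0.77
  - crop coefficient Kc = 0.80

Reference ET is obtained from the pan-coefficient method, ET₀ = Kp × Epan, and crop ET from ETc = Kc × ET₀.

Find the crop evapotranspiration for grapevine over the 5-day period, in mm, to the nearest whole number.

43 mm

ET₀ = 0.77 × 13.8 = 10.6260 mm/d
ETc = Kc × ET₀ = 0.80 × 10.6260 = 8.5008 mm/d
Over 5 days: 8.5008 × 5 = 42.504 mm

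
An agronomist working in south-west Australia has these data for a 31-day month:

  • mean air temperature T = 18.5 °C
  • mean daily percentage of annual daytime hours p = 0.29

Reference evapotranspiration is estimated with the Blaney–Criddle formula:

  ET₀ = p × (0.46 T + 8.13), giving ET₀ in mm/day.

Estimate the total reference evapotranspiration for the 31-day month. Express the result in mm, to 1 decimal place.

ET₀ = 0.29 × (0.46 × 18.5 + 8.13) = 0.29 × 16.640 = 4.8256 mm/d
Monthly total = 4.8256 × 31 = 149.594 mm

149.6 mm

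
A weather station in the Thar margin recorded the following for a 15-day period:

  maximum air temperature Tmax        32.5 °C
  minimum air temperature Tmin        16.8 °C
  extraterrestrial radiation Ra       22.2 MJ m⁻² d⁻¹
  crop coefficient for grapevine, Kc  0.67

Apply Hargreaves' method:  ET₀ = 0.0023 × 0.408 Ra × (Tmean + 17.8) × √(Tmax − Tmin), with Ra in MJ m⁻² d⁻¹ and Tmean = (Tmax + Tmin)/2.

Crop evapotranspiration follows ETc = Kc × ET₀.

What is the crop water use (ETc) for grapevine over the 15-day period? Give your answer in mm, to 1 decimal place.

35.2 mm

Tmean = (32.5 + 16.8)/2 = 24.65 °C
0.408 Ra = 0.408 × 22.2 = 9.0576 mm/d equivalent
ET₀ = 0.0023 × 9.0576 × (24.65 + 17.8) × √15.7 = 0.0023 × 9.0576 × 42.45 × 3.9623 = 3.5040 mm/d
ETc = Kc × ET₀ = 0.67 × 3.5040 = 2.3477 mm/d
Over 15 days: 2.3477 × 15 = 35.216 mm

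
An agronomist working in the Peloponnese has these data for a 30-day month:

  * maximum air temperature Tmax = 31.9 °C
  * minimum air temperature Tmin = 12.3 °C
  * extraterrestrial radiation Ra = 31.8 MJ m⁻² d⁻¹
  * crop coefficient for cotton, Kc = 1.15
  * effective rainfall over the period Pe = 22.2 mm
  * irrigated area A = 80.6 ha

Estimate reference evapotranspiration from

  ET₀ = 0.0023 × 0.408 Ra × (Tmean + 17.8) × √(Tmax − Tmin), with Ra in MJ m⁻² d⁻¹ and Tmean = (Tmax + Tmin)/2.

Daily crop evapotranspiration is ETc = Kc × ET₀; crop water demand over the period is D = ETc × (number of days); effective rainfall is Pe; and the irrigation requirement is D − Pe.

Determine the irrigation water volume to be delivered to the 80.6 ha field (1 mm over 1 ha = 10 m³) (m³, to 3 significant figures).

Tmean = (31.9 + 12.3)/2 = 22.10 °C
0.408 Ra = 0.408 × 31.8 = 12.9744 mm/d equivalent
ET₀ = 0.0023 × 12.9744 × (22.10 + 17.8) × √19.6 = 0.0023 × 12.9744 × 39.90 × 4.4272 = 5.2713 mm/d
ETc = Kc × ET₀ = 1.15 × 5.2713 = 6.0620 mm/d
Crop demand D = ETc × 30 d = 6.0620 × 30 = 181.860 mm
D − Pe = 181.860 − 22.2 = 159.660 mm
Volume = 159.660 mm × 80.6 ha × 10 = 128686.0 m³

129000 m³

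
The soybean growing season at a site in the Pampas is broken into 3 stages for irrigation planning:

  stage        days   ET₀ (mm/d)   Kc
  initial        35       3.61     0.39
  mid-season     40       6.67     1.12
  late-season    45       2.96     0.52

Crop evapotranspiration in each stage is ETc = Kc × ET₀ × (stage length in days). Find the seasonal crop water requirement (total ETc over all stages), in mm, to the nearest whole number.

417 mm

initial: 0.39 × 3.61 × 35 = 49.28 mm
mid-season: 1.12 × 6.67 × 40 = 298.82 mm
late-season: 0.52 × 2.96 × 45 = 69.26 mm
Seasonal total = 417.36 mm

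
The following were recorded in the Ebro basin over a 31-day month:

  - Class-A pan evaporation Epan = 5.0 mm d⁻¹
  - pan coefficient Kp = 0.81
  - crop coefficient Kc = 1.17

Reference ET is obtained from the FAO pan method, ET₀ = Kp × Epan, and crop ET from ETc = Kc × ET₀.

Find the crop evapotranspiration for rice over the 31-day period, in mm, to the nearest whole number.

ET₀ = 0.81 × 5.0 = 4.0500 mm/d
ETc = Kc × ET₀ = 1.17 × 4.0500 = 4.7385 mm/d
Over 31 days: 4.7385 × 31 = 146.894 mm

147 mm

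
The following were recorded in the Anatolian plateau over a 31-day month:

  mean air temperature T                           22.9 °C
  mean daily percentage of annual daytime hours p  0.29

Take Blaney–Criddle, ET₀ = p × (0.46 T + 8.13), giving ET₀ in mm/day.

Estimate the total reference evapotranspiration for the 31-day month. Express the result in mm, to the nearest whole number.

168 mm

ET₀ = 0.29 × (0.46 × 22.9 + 8.13) = 0.29 × 18.664 = 5.4126 mm/d
Monthly total = 5.4126 × 31 = 167.791 mm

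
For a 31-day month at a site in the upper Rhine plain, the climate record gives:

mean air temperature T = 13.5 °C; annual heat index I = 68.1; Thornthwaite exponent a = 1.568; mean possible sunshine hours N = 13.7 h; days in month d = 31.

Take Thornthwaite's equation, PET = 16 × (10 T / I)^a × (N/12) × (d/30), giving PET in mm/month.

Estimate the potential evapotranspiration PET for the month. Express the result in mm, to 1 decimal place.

55.2 mm

10T/I = 10 × 13.5 / 68.1 = 1.9824
(10T/I)^a = 1.9824^1.568 = 2.9241
Uncorrected PET = 16 × 2.9241 = 46.786 mm
Correction = (N/12)(d/30) = (13.7/12)(31/30) = 1.1797
PET = 46.786 × 1.1797 = 55.193 mm/month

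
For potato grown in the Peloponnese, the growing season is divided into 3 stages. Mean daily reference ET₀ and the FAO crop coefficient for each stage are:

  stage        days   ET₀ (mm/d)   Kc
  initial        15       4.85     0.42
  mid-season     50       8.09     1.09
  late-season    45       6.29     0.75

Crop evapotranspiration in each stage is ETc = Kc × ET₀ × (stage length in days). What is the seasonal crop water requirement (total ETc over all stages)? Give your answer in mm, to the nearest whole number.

684 mm

initial: 0.42 × 4.85 × 15 = 30.56 mm
mid-season: 1.09 × 8.09 × 50 = 440.91 mm
late-season: 0.75 × 6.29 × 45 = 212.29 mm
Seasonal total = 683.76 mm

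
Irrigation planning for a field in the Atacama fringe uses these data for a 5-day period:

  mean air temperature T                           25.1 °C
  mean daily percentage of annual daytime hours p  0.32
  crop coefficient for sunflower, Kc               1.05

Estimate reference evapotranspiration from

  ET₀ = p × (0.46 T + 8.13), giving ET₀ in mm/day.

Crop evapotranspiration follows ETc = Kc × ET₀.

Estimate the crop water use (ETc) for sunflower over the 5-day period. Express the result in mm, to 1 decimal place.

33.1 mm

ET₀ = 0.32 × (0.46 × 25.1 + 8.13) = 0.32 × 19.676 = 6.2963 mm/d
ETc = Kc × ET₀ = 1.05 × 6.2963 = 6.6111 mm/d
Over 5 days: 6.6111 × 5 = 33.056 mm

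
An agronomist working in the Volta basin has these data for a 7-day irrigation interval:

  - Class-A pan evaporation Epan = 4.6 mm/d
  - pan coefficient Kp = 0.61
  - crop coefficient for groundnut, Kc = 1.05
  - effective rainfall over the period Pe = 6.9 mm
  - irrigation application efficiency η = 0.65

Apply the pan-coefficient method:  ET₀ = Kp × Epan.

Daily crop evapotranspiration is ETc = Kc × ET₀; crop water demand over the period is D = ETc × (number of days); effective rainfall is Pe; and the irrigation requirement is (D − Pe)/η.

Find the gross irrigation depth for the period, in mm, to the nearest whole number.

ET₀ = 0.61 × 4.6 = 2.8060 mm/d
ETc = Kc × ET₀ = 1.05 × 2.8060 = 2.9463 mm/d
Crop demand D = ETc × 7 d = 2.9463 × 7 = 20.624 mm
D − Pe = 20.624 − 6.9 = 13.724 mm
Gross irrigation = 13.724 / 0.65 = 21.114 mm

21 mm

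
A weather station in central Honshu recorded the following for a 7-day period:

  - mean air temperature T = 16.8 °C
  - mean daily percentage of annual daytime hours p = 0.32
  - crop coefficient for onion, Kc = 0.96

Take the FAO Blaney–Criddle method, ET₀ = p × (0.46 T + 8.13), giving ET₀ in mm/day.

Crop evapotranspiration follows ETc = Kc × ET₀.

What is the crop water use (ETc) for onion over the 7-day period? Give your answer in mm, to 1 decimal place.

34.1 mm

ET₀ = 0.32 × (0.46 × 16.8 + 8.13) = 0.32 × 15.858 = 5.0746 mm/d
ETc = Kc × ET₀ = 0.96 × 5.0746 = 4.8716 mm/d
Over 7 days: 4.8716 × 7 = 34.101 mm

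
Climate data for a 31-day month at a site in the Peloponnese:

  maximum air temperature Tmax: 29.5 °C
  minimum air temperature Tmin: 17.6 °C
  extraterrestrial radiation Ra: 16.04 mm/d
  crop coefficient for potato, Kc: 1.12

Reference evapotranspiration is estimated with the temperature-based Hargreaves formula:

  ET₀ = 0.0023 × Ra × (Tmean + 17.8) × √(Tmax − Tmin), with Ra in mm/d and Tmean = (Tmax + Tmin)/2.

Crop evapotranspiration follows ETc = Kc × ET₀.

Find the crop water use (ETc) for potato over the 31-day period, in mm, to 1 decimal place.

Tmean = (29.5 + 17.6)/2 = 23.55 °C
ET₀ = 0.0023 × 16.04 × (23.55 + 17.8) × √11.9 = 0.0023 × 16.04 × 41.35 × 3.4496 = 5.2623 mm/d
ETc = Kc × ET₀ = 1.12 × 5.2623 = 5.8938 mm/d
Over 31 days: 5.8938 × 31 = 182.708 mm

182.7 mm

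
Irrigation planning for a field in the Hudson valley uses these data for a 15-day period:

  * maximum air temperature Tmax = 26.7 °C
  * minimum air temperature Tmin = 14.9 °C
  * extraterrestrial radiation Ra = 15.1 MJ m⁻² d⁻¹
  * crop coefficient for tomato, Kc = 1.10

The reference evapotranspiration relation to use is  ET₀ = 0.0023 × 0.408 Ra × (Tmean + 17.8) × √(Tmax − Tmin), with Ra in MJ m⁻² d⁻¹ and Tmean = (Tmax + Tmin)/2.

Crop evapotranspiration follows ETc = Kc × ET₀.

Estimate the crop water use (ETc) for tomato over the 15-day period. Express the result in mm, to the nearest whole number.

31 mm

Tmean = (26.7 + 14.9)/2 = 20.80 °C
0.408 Ra = 0.408 × 15.1 = 6.1608 mm/d equivalent
ET₀ = 0.0023 × 6.1608 × (20.80 + 17.8) × √11.8 = 0.0023 × 6.1608 × 38.60 × 3.4351 = 1.8788 mm/d
ETc = Kc × ET₀ = 1.10 × 1.8788 = 2.0667 mm/d
Over 15 days: 2.0667 × 15 = 31.001 mm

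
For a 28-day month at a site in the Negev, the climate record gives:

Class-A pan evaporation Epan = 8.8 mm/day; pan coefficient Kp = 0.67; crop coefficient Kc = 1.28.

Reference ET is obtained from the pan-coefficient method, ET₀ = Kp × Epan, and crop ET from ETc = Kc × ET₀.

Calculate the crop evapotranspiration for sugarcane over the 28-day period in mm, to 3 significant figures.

ET₀ = 0.67 × 8.8 = 5.8960 mm/d
ETc = Kc × ET₀ = 1.28 × 5.8960 = 7.5469 mm/d
Over 28 days: 7.5469 × 28 = 211.313 mm

211 mm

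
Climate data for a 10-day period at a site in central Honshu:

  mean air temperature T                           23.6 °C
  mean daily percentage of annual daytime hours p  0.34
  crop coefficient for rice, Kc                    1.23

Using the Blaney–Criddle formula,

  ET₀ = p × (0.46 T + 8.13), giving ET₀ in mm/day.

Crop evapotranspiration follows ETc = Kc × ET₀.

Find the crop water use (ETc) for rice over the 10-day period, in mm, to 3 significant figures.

ET₀ = 0.34 × (0.46 × 23.6 + 8.13) = 0.34 × 18.986 = 6.4552 mm/d
ETc = Kc × ET₀ = 1.23 × 6.4552 = 7.9399 mm/d
Over 10 days: 7.9399 × 10 = 79.399 mm

79.4 mm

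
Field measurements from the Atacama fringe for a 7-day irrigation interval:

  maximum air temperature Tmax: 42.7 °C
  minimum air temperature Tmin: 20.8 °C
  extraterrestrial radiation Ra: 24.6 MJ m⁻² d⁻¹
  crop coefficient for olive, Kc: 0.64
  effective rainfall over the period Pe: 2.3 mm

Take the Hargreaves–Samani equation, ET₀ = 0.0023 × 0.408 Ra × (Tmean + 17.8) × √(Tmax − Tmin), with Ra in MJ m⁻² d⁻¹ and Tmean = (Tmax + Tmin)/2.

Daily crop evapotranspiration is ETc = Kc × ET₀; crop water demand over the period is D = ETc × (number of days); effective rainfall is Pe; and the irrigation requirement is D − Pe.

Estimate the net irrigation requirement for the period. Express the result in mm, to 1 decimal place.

Tmean = (42.7 + 20.8)/2 = 31.75 °C
0.408 Ra = 0.408 × 24.6 = 10.0368 mm/d equivalent
ET₀ = 0.0023 × 10.0368 × (31.75 + 17.8) × √21.9 = 0.0023 × 10.0368 × 49.55 × 4.6797 = 5.3528 mm/d
ETc = Kc × ET₀ = 0.64 × 5.3528 = 3.4258 mm/d
Crop demand D = ETc × 7 d = 3.4258 × 7 = 23.981 mm
D − Pe = 23.981 − 2.3 = 21.681 mm

21.7 mm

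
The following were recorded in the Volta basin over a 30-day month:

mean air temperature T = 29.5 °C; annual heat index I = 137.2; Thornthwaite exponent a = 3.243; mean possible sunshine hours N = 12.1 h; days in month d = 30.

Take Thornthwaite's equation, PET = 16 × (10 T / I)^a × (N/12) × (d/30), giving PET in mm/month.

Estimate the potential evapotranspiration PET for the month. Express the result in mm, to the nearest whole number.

193 mm

10T/I = 10 × 29.5 / 137.2 = 2.1501
(10T/I)^a = 2.1501^3.243 = 11.9719
Uncorrected PET = 16 × 11.9719 = 191.550 mm
Correction = (N/12)(d/30) = (12.1/12)(30/30) = 1.0083
PET = 191.550 × 1.0083 = 193.140 mm/month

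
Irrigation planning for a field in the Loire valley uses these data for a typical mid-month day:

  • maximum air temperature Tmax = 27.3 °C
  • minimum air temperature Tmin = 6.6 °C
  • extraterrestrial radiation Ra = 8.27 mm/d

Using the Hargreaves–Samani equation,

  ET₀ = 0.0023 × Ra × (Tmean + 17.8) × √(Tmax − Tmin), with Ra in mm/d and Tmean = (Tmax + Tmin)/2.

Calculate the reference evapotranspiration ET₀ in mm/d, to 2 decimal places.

Tmean = (27.3 + 6.6)/2 = 16.95 °C
ET₀ = 0.0023 × 8.27 × (16.95 + 17.8) × √20.7 = 0.0023 × 8.27 × 34.75 × 4.5497 = 3.0073 mm/d

3.01 mm/d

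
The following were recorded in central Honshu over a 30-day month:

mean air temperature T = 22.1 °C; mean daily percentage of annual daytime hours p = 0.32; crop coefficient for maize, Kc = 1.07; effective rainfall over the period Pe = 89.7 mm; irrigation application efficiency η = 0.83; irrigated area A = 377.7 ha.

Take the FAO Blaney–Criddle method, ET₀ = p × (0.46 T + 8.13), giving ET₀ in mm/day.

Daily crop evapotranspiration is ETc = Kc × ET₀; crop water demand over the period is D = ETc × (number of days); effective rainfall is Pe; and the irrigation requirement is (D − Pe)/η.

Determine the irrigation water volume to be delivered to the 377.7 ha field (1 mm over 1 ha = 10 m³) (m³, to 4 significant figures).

ET₀ = 0.32 × (0.46 × 22.1 + 8.13) = 0.32 × 18.296 = 5.8547 mm/d
ETc = Kc × ET₀ = 1.07 × 5.8547 = 6.2645 mm/d
Crop demand D = ETc × 30 d = 6.2645 × 30 = 187.935 mm
D − Pe = 187.935 − 89.7 = 98.235 mm
Gross irrigation = 98.235 / 0.83 = 118.355 mm
Volume = 118.355 mm × 377.7 ha × 10 = 447026.8 m³

447000 m³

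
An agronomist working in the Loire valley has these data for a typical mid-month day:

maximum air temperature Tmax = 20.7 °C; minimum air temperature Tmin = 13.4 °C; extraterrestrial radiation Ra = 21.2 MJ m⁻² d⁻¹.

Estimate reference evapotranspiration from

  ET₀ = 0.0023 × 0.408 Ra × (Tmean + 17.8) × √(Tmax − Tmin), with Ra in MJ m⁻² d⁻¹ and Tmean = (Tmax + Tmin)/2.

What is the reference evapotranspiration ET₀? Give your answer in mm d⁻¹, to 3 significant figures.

1.87 mm d⁻¹

Tmean = (20.7 + 13.4)/2 = 17.05 °C
0.408 Ra = 0.408 × 21.2 = 8.6496 mm/d equivalent
ET₀ = 0.0023 × 8.6496 × (17.05 + 17.8) × √7.3 = 0.0023 × 8.6496 × 34.85 × 2.7019 = 1.8733 mm/d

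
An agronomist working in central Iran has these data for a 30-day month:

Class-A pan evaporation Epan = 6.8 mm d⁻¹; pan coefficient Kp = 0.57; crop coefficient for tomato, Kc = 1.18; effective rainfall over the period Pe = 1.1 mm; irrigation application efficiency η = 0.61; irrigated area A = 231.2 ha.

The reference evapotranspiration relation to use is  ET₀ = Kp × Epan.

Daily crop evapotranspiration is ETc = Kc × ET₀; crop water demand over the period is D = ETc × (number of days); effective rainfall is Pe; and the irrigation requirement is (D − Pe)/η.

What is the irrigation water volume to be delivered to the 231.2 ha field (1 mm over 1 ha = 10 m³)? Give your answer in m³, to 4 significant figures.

ET₀ = 0.57 × 6.8 = 3.8760 mm/d
ETc = Kc × ET₀ = 1.18 × 3.8760 = 4.5737 mm/d
Crop demand D = ETc × 30 d = 4.5737 × 30 = 137.211 mm
D − Pe = 137.211 − 1.1 = 136.111 mm
Gross irrigation = 136.111 / 0.61 = 223.133 mm
Volume = 223.133 mm × 231.2 ha × 10 = 515883.5 m³

515900 m³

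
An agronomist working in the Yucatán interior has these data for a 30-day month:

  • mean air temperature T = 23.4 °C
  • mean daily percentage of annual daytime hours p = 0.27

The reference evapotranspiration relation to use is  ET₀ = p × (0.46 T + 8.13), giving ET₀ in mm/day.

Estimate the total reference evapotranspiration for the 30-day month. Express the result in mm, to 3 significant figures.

153 mm

ET₀ = 0.27 × (0.46 × 23.4 + 8.13) = 0.27 × 18.894 = 5.1014 mm/d
Monthly total = 5.1014 × 30 = 153.042 mm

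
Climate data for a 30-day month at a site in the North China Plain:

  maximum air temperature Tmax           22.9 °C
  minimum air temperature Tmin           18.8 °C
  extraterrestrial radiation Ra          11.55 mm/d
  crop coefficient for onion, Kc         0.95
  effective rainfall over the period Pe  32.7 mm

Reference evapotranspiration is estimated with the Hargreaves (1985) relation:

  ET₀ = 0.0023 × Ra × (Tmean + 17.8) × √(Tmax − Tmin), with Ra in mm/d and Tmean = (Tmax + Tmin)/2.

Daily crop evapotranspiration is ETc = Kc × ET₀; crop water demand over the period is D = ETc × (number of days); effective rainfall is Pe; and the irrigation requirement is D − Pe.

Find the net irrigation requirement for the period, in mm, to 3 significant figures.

26.6 mm

Tmean = (22.9 + 18.8)/2 = 20.85 °C
ET₀ = 0.0023 × 11.55 × (20.85 + 17.8) × √4.1 = 0.0023 × 11.55 × 38.65 × 2.0248 = 2.0789 mm/d
ETc = Kc × ET₀ = 0.95 × 2.0789 = 1.9750 mm/d
Crop demand D = ETc × 30 d = 1.9750 × 30 = 59.250 mm
D − Pe = 59.250 − 32.7 = 26.550 mm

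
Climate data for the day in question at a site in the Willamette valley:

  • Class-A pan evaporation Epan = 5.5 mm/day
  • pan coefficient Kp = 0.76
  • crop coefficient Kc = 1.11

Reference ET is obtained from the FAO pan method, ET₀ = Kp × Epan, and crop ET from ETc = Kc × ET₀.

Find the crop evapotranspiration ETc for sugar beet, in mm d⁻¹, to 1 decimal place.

4.6 mm d⁻¹

ET₀ = 0.76 × 5.5 = 4.1800 mm/d
ETc = Kc × ET₀ = 1.11 × 4.1800 = 4.6398 mm/d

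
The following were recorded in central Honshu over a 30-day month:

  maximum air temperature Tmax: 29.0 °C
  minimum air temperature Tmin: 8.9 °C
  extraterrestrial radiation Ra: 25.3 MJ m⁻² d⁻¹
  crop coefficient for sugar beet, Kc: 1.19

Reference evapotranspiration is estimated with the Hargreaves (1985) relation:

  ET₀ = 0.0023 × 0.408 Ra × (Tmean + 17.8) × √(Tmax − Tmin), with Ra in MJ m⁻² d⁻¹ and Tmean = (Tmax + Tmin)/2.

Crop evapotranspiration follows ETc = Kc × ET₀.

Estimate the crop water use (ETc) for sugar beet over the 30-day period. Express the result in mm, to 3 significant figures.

140 mm

Tmean = (29.0 + 8.9)/2 = 18.95 °C
0.408 Ra = 0.408 × 25.3 = 10.3224 mm/d equivalent
ET₀ = 0.0023 × 10.3224 × (18.95 + 17.8) × √20.1 = 0.0023 × 10.3224 × 36.75 × 4.4833 = 3.9117 mm/d
ETc = Kc × ET₀ = 1.19 × 3.9117 = 4.6549 mm/d
Over 30 days: 4.6549 × 30 = 139.647 mm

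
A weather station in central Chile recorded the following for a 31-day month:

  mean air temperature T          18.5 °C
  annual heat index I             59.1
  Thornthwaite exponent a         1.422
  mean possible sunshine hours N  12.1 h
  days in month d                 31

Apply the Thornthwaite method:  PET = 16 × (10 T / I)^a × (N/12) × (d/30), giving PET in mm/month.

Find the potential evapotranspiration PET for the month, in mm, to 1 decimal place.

10T/I = 10 × 18.5 / 59.1 = 3.1303
(10T/I)^a = 3.1303^1.422 = 5.0667
Uncorrected PET = 16 × 5.0667 = 81.067 mm
Correction = (N/12)(d/30) = (12.1/12)(31/30) = 1.0419
PET = 81.067 × 1.0419 = 84.464 mm/month

84.5 mm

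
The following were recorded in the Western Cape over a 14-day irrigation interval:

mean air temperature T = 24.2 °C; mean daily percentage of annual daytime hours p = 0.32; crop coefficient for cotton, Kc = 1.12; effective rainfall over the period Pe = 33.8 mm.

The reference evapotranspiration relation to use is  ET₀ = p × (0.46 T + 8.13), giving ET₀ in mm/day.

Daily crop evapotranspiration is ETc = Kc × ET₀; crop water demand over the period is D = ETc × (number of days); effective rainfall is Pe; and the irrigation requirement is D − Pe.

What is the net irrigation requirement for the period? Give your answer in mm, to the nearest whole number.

63 mm

ET₀ = 0.32 × (0.46 × 24.2 + 8.13) = 0.32 × 19.262 = 6.1638 mm/d
ETc = Kc × ET₀ = 1.12 × 6.1638 = 6.9035 mm/d
Crop demand D = ETc × 14 d = 6.9035 × 14 = 96.649 mm
D − Pe = 96.649 − 33.8 = 62.849 mm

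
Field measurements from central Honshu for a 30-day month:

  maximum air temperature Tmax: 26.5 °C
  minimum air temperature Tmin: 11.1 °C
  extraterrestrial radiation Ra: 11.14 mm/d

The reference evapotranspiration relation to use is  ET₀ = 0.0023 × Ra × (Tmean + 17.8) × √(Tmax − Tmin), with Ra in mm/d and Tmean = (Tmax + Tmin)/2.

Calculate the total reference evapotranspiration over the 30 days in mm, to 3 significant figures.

110 mm

Tmean = (26.5 + 11.1)/2 = 18.80 °C
ET₀ = 0.0023 × 11.14 × (18.80 + 17.8) × √15.4 = 0.0023 × 11.14 × 36.60 × 3.9243 = 3.6801 mm/d
Over 30 days: 3.6801 × 30 = 110.403 mm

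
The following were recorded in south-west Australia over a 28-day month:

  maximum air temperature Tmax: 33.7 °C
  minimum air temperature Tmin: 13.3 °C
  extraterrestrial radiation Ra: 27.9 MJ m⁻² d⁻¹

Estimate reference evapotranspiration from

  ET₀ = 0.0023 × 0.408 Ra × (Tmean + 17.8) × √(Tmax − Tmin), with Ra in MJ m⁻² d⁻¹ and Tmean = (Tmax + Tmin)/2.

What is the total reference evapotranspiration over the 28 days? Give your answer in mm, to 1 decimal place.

Tmean = (33.7 + 13.3)/2 = 23.50 °C
0.408 Ra = 0.408 × 27.9 = 11.3832 mm/d equivalent
ET₀ = 0.0023 × 11.3832 × (23.50 + 17.8) × √20.4 = 0.0023 × 11.3832 × 41.30 × 4.5166 = 4.8838 mm/d
Over 28 days: 4.8838 × 28 = 136.746 mm

136.7 mm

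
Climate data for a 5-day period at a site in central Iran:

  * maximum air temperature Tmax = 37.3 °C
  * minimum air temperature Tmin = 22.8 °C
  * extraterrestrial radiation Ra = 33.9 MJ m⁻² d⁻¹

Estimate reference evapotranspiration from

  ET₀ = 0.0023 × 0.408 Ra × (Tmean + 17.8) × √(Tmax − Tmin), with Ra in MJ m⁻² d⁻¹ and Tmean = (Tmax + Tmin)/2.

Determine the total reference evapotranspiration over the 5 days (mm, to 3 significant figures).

29.0 mm

Tmean = (37.3 + 22.8)/2 = 30.05 °C
0.408 Ra = 0.408 × 33.9 = 13.8312 mm/d equivalent
ET₀ = 0.0023 × 13.8312 × (30.05 + 17.8) × √14.5 = 0.0023 × 13.8312 × 47.85 × 3.8079 = 5.7964 mm/d
Over 5 days: 5.7964 × 5 = 28.982 mm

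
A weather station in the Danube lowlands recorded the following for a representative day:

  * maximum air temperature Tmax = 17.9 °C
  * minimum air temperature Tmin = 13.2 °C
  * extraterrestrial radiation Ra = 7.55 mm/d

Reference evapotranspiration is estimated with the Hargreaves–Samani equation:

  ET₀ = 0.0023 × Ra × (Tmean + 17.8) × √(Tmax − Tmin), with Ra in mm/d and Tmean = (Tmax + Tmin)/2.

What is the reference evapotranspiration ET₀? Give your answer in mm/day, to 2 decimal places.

Tmean = (17.9 + 13.2)/2 = 15.55 °C
ET₀ = 0.0023 × 7.55 × (15.55 + 17.8) × √4.7 = 0.0023 × 7.55 × 33.35 × 2.1679 = 1.2555 mm/d

1.26 mm/day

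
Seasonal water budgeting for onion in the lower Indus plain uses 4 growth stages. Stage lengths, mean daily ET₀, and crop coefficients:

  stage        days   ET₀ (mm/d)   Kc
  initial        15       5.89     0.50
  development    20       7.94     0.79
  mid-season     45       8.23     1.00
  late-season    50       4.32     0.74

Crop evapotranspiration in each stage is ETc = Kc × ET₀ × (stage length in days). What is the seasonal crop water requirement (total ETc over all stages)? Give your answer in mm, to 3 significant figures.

700 mm

initial: 0.50 × 5.89 × 15 = 44.18 mm
development: 0.79 × 7.94 × 20 = 125.45 mm
mid-season: 1.00 × 8.23 × 45 = 370.35 mm
late-season: 0.74 × 4.32 × 50 = 159.84 mm
Seasonal total = 699.82 mm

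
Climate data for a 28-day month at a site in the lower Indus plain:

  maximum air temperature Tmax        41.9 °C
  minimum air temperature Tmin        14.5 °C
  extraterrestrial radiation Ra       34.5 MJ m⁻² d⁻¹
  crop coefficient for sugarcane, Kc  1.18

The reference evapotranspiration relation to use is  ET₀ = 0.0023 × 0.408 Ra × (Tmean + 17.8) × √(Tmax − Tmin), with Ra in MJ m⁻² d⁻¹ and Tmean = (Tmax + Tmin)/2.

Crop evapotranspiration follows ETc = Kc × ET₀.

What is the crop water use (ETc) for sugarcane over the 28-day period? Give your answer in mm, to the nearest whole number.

258 mm

Tmean = (41.9 + 14.5)/2 = 28.20 °C
0.408 Ra = 0.408 × 34.5 = 14.0760 mm/d equivalent
ET₀ = 0.0023 × 14.0760 × (28.20 + 17.8) × √27.4 = 0.0023 × 14.0760 × 46.00 × 5.2345 = 7.7954 mm/d
ETc = Kc × ET₀ = 1.18 × 7.7954 = 9.1986 mm/d
Over 28 days: 9.1986 × 28 = 257.561 mm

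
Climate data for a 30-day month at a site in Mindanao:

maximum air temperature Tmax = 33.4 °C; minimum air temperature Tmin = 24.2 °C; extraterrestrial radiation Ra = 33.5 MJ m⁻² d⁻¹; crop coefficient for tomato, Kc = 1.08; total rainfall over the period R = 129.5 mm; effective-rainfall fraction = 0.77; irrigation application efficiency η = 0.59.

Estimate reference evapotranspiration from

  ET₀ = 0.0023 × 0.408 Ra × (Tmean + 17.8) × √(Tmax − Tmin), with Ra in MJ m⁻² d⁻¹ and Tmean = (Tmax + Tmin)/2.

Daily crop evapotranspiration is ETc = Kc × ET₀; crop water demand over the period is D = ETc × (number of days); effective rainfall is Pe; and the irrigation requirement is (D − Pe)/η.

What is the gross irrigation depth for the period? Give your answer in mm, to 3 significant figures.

Tmean = (33.4 + 24.2)/2 = 28.80 °C
0.408 Ra = 0.408 × 33.5 = 13.6680 mm/d equivalent
ET₀ = 0.0023 × 13.6680 × (28.80 + 17.8) × √9.2 = 0.0023 × 13.6680 × 46.60 × 3.0332 = 4.4434 mm/d
ETc = Kc × ET₀ = 1.08 × 4.4434 = 4.7989 mm/d
Crop demand D = ETc × 30 d = 4.7989 × 30 = 143.967 mm
Pe = 0.77 × 129.5 = 99.715 mm
D − Pe = 143.967 − 99.715 = 44.252 mm
Gross irrigation = 44.252 / 0.59 = 75.003 mm

75.0 mm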